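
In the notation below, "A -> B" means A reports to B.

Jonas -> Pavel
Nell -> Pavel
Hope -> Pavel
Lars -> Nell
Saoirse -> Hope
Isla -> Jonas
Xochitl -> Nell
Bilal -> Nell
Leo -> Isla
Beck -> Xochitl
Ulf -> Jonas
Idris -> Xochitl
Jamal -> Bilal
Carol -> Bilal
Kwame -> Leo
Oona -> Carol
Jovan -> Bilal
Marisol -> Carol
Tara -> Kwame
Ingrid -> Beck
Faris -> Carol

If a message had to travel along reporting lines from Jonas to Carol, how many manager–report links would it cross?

Jonas is 1 level below Pavel, and Carol is 3 levels below Pavel (their lowest common manager). The shortest path runs up from Jonas to Pavel and back down to Carol: 1 + 3 = 4 links.

4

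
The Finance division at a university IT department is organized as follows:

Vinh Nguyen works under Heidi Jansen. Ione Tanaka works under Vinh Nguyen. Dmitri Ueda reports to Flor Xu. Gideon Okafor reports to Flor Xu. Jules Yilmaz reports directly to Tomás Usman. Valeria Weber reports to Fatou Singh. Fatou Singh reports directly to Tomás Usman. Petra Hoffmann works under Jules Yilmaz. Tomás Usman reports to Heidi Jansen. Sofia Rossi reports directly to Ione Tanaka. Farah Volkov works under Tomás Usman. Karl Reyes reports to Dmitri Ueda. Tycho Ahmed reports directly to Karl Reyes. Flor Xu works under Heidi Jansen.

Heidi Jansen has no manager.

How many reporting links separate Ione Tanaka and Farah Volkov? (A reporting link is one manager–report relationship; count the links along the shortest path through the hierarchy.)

Ione Tanaka is 2 levels below Heidi Jansen, and Farah Volkov is 2 levels below Heidi Jansen (their lowest common manager). The shortest path runs up from Ione Tanaka to Heidi Jansen and back down to Farah Volkov: 2 + 2 = 4 links.

4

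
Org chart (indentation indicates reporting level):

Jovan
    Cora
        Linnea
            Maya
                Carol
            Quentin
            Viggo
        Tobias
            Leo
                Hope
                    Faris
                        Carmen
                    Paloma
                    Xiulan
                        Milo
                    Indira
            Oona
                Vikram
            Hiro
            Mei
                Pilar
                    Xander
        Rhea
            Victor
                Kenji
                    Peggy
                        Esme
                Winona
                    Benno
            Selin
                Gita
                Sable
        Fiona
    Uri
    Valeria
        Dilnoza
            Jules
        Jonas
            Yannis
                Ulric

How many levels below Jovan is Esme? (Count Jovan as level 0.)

6

Chain from Esme up to Jovan: Esme → Peggy → Kenji → Victor → Rhea → Cora → Jovan. That is 6 steps up, so Esme is 6 levels below Jovan.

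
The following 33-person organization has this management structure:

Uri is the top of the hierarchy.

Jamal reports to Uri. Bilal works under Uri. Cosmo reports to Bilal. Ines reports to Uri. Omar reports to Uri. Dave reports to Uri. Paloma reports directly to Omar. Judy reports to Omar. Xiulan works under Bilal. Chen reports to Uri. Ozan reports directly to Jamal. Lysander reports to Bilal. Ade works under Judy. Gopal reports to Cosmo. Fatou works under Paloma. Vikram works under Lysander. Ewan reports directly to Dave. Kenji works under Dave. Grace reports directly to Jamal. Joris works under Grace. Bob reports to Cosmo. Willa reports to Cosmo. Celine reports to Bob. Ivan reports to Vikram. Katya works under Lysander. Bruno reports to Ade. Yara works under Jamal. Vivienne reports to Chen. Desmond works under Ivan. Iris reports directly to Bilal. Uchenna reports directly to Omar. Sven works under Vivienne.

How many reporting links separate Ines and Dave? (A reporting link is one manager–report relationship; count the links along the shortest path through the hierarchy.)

2

Ines is 1 level below Uri, and Dave is 1 level below Uri (their lowest common manager). The shortest path runs up from Ines to Uri and back down to Dave: 1 + 1 = 2 links.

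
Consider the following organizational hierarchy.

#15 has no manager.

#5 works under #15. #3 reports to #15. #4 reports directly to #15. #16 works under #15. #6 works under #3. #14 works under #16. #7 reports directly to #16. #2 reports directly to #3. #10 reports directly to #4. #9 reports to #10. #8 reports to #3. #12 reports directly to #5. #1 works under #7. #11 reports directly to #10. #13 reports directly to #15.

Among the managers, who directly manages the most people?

#15

Direct-report counts: #15 has 5; #16 has 2; #7 has 1; #4 has 1; #10 has 2; #3 has 3; #5 has 1. The largest is 5, held by #15.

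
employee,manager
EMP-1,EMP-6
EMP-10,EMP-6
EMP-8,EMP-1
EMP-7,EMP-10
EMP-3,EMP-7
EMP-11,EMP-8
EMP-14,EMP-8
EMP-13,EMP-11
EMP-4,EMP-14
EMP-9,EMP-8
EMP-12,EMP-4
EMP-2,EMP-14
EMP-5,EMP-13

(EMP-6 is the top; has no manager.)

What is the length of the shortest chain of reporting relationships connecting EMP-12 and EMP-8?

3

EMP-12 is in EMP-8's organization: the chain from EMP-12 up to EMP-8 is EMP-12 → EMP-4 → EMP-14 → EMP-8, which is 3 links.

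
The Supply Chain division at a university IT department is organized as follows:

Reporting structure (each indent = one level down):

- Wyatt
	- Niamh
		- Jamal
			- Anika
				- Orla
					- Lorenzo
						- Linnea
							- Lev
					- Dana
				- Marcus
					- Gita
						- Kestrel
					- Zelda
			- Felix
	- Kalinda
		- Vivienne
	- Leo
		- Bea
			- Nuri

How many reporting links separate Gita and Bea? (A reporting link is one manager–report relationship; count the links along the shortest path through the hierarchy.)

7

Gita is 5 levels below Wyatt, and Bea is 2 levels below Wyatt (their lowest common manager). The shortest path runs up from Gita to Wyatt and back down to Bea: 5 + 2 = 7 links.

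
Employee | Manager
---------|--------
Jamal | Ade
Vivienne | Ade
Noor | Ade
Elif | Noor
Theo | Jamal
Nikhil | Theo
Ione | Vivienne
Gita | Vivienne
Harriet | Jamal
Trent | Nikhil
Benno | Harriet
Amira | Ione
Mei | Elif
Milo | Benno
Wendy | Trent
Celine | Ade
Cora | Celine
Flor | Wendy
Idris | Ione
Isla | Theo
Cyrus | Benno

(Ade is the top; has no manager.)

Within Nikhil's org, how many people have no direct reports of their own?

The only person in Nikhil's organization with no one reporting to them is Flor. That is 1.

1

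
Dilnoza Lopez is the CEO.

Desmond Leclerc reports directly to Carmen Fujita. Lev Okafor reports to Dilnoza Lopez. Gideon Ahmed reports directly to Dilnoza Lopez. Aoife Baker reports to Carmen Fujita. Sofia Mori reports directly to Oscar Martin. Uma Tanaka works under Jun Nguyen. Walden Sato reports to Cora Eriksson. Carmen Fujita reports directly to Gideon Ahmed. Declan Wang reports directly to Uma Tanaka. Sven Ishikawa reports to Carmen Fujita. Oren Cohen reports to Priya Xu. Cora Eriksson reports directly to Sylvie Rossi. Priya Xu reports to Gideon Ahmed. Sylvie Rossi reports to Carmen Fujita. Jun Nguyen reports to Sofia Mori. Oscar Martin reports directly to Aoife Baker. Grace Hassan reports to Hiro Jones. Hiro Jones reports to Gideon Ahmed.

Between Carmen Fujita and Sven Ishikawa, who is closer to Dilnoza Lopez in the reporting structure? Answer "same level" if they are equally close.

Carmen Fujita is 2 levels below Dilnoza Lopez; Sven Ishikawa is 3. Carmen Fujita is higher.

Carmen Fujita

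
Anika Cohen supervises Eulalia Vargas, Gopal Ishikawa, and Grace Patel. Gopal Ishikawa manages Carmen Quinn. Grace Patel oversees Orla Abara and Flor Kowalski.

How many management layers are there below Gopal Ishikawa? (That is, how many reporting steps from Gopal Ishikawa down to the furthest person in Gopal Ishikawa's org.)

1

The longest chain under Gopal Ishikawa runs Gopal Ishikawa → Carmen Quinn, which is 1 level below Gopal Ishikawa.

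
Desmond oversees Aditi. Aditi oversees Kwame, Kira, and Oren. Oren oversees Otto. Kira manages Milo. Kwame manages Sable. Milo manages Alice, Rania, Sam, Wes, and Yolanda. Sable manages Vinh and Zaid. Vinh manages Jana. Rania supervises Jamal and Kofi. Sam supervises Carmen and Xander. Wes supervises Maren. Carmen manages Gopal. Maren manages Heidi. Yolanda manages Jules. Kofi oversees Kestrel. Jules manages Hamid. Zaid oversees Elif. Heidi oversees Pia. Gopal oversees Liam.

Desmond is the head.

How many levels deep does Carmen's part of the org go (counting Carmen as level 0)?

2

The longest chain under Carmen runs Carmen → Gopal → Liam, which is 2 levels below Carmen.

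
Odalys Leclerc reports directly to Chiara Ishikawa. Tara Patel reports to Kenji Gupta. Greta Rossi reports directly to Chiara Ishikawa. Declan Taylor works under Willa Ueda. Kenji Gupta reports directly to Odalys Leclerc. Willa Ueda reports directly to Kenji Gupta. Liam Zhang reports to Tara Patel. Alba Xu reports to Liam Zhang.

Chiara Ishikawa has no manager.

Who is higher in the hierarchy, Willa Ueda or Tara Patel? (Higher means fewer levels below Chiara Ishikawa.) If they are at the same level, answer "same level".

Both Willa Ueda and Tara Patel are 3 levels below Chiara Ishikawa.

same level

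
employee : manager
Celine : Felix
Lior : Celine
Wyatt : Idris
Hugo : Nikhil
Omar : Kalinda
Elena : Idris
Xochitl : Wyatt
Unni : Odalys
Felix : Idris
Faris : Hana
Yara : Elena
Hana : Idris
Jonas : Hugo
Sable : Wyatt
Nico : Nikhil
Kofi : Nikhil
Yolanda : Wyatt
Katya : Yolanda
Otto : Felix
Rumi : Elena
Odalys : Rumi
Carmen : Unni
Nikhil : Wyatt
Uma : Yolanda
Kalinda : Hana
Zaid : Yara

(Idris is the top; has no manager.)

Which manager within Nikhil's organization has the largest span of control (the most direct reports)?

Nikhil

Direct-report counts within Nikhil's organization: Nikhil has 3; Hugo has 1. The largest is 3, held by Nikhil.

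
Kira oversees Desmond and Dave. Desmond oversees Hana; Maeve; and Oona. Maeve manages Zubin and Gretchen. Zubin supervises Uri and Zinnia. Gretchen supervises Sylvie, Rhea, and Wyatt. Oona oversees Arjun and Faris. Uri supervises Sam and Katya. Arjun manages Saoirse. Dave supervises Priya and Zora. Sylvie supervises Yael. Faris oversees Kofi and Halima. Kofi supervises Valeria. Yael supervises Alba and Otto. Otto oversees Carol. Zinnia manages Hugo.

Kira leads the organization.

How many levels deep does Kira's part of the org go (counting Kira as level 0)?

The longest chain under Kira runs Kira → Desmond → Maeve → Gretchen → Sylvie → Yael → Otto → Carol, which is 7 levels below Kira.

7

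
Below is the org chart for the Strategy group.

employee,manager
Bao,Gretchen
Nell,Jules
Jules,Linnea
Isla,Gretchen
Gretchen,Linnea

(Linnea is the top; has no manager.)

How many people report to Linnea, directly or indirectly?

5

Linnea directly manages Gretchen, Jules. Under Gretchen: Isla, Bao (2). Under Jules: Nell (1). So Linnea's organization is 2 direct reports plus everyone under them: 3 + 2 = 5.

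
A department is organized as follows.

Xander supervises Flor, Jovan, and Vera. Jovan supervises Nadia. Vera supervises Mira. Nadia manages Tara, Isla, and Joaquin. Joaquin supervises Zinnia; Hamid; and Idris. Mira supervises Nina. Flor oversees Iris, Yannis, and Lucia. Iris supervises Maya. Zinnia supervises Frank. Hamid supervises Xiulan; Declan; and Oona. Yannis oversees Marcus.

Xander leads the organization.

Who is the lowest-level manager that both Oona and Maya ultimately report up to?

Xander

Oona's chain of managers is Hamid, Joaquin, Nadia, Jovan, Xander. Maya's chain of managers is Iris, Flor, Xander. The first manager that appears in both chains is Xander.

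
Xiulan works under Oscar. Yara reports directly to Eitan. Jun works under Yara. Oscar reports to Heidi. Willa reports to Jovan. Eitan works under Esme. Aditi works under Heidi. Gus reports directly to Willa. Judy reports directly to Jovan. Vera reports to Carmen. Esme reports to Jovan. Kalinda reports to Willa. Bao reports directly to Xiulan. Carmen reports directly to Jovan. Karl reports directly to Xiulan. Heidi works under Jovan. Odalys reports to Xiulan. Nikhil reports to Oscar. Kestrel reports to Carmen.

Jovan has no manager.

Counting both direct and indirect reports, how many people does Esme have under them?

3

Esme directly manages Eitan. Under Eitan: Yara, Jun (2). That's 3 in total.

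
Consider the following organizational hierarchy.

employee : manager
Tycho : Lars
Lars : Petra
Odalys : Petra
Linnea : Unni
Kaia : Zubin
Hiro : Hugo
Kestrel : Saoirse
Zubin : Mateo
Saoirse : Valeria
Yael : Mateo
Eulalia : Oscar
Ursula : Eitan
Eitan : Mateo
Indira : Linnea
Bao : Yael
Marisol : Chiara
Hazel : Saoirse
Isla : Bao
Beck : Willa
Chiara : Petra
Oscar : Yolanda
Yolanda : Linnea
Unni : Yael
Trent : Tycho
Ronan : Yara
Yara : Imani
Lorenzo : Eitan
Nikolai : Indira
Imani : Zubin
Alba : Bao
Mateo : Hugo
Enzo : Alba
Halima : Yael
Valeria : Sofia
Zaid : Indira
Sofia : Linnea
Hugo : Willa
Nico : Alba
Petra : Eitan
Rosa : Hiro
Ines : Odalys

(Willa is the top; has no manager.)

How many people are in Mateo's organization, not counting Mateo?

36

Mateo directly manages Yael, Eitan, Zubin. Under Yael: Halima, Unni, Linnea, Sofia, Valeria, Saoirse, Kestrel, Hazel, Yolanda, Oscar, Eulalia, Indira, Zaid, Nikolai, Bao, Alba, Enzo, Nico, Isla (19). Under Eitan: Ursula, Lorenzo, Petra, Odalys, Ines, Lars, Tycho, Trent, Chiara, Marisol (10). Under Zubin: Kaia, Imani, Yara, Ronan (4). So Mateo's organization is 3 direct reports plus everyone under them: 20 + 11 + 5 = 36.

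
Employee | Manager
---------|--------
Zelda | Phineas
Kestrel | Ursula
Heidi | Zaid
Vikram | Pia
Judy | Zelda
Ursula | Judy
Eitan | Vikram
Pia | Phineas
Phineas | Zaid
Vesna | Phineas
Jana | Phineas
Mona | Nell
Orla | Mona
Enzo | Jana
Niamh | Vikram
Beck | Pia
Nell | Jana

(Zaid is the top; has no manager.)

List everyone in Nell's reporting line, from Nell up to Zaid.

Nell reports to Jana. Jana reports to Phineas. Phineas reports to Zaid. Zaid is at the top.

Nell -> Jana -> Phineas -> Zaid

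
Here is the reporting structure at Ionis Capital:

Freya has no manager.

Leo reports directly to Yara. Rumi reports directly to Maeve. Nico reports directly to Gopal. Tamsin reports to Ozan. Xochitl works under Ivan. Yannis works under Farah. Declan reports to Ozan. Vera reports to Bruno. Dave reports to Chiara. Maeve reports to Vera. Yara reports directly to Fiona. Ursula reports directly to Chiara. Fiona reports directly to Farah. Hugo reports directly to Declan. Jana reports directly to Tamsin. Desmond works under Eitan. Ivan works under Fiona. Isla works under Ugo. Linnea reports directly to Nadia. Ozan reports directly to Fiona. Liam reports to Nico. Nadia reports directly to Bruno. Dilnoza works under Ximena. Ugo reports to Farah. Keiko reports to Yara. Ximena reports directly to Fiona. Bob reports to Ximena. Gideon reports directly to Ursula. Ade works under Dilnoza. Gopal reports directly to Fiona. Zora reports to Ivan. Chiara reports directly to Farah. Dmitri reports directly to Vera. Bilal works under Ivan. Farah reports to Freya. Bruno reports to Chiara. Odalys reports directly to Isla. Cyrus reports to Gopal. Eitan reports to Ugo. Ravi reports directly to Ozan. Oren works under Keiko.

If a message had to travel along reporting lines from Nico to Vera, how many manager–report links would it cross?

Nico is 3 levels below Farah, and Vera is 3 levels below Farah (their lowest common manager). The shortest path runs up from Nico to Farah and back down to Vera: 3 + 3 = 6 links.

6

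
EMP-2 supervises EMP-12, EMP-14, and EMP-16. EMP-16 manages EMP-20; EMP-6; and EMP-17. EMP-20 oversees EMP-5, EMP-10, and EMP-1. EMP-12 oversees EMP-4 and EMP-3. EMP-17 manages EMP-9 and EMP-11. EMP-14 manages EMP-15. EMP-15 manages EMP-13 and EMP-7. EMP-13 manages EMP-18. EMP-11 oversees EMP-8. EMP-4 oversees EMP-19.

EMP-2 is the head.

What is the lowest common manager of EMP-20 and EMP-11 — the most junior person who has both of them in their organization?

EMP-16

EMP-20's chain of managers is EMP-16, EMP-2. EMP-11's chain of managers is EMP-17, EMP-16, EMP-2. The first manager that appears in both chains is EMP-16.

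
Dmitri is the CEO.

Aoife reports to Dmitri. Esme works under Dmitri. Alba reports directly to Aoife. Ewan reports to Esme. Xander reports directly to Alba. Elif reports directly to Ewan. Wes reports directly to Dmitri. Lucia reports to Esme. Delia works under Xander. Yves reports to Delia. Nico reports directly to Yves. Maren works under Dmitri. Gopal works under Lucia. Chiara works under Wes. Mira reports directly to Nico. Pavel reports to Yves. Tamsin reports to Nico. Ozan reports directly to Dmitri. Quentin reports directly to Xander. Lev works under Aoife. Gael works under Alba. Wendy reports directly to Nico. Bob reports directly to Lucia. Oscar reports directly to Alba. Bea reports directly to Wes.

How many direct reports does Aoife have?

2

Aoife directly manages Alba, Lev. That is 2 direct reports.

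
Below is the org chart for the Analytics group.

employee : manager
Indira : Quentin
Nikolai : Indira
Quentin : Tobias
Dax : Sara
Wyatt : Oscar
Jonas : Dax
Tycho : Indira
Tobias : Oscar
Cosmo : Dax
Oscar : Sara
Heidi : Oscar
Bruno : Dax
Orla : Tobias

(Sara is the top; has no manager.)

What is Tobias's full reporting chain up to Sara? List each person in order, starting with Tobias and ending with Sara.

Tobias reports to Oscar. Oscar reports to Sara. Sara is at the top.

Tobias -> Oscar -> Sara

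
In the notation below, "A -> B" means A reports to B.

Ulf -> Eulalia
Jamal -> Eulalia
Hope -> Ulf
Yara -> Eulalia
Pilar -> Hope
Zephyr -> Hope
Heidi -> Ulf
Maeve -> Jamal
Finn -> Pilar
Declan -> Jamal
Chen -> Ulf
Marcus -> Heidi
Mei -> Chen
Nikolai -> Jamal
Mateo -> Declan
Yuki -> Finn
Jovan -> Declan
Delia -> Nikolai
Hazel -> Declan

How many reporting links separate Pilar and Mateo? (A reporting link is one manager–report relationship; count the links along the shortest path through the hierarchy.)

6

Pilar is 3 levels below Eulalia, and Mateo is 3 levels below Eulalia (their lowest common manager). The shortest path runs up from Pilar to Eulalia and back down to Mateo: 3 + 3 = 6 links.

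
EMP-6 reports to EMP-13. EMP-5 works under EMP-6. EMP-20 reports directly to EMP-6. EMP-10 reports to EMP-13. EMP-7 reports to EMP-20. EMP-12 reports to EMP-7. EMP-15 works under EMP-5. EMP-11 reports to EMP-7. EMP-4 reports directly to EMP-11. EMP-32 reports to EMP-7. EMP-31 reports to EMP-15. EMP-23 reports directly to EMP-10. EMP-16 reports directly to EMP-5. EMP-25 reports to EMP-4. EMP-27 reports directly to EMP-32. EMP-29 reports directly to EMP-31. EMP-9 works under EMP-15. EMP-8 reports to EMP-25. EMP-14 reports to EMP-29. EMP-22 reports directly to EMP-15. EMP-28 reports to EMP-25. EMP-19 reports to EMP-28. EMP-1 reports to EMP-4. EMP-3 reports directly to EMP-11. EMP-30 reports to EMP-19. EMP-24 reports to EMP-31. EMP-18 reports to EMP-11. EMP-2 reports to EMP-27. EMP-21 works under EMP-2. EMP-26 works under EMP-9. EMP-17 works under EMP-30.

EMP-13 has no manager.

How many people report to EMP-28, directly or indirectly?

3

EMP-28 directly manages EMP-19. Under EMP-19: EMP-30, EMP-17 (2). That's 3 in total.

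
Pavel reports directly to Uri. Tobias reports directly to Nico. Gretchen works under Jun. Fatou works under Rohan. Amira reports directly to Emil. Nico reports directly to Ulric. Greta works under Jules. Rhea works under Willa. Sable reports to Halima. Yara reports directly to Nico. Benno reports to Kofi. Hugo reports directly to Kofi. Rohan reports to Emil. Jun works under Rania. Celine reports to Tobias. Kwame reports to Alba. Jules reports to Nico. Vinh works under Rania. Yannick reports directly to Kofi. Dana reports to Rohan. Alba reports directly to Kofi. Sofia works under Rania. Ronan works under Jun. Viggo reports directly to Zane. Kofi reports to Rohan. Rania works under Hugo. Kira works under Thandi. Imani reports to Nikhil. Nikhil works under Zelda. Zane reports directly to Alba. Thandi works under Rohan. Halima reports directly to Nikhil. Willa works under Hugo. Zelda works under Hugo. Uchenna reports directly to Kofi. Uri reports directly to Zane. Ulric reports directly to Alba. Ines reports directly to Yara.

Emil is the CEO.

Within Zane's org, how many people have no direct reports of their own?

The people in Zane's organization with no one reporting to them are Viggo, Pavel. That is 2.

2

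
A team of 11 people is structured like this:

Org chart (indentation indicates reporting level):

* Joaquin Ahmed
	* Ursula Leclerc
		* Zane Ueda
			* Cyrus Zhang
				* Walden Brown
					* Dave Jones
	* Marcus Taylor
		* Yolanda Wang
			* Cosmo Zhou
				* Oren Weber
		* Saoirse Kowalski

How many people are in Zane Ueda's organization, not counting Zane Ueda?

Zane Ueda directly manages Cyrus Zhang. Under Cyrus Zhang: Walden Brown, Dave Jones (2). That's 3 in total.

3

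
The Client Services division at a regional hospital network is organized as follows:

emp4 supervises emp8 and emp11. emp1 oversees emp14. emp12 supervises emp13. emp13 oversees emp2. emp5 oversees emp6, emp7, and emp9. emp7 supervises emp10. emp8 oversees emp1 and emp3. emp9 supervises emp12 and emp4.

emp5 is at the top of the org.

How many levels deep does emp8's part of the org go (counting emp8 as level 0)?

2

The longest chain under emp8 runs emp8 → emp1 → emp14, which is 2 levels below emp8.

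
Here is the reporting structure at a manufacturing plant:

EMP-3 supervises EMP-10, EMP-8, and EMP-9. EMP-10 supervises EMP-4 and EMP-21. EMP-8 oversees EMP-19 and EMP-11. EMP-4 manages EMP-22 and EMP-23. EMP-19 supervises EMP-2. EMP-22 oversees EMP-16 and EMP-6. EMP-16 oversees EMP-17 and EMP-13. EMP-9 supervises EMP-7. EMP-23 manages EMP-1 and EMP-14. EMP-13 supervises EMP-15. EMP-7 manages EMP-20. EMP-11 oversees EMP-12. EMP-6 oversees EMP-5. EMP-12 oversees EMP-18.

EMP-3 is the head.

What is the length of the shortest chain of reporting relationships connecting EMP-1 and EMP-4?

EMP-1 is in EMP-4's organization: the chain from EMP-1 up to EMP-4 is EMP-1 → EMP-23 → EMP-4, which is 2 links.

2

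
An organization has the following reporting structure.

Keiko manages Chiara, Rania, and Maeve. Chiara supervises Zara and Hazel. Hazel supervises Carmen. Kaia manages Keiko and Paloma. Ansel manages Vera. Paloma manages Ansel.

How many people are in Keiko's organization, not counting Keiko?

6

Keiko directly manages Chiara, Rania, Maeve. Under Chiara: Hazel, Carmen, Zara (3). Rania has no reports. Maeve has no reports. So Keiko's organization is 3 direct reports plus everyone under them: 4 + 1 + 1 = 6.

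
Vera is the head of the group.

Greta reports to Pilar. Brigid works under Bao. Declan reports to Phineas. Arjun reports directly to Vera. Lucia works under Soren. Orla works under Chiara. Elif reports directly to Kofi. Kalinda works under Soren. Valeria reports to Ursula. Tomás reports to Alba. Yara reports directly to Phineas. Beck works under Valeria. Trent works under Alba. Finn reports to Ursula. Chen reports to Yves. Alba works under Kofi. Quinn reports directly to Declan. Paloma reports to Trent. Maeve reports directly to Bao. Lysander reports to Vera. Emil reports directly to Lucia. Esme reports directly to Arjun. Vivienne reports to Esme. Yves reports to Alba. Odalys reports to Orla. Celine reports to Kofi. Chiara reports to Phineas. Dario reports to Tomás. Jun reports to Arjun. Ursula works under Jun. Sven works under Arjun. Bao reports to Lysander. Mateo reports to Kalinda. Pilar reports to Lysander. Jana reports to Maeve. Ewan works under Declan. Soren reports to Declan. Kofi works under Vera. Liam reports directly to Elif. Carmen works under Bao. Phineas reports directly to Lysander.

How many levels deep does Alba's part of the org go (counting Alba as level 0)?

The longest chain under Alba runs Alba → Trent → Paloma, which is 2 levels below Alba.

2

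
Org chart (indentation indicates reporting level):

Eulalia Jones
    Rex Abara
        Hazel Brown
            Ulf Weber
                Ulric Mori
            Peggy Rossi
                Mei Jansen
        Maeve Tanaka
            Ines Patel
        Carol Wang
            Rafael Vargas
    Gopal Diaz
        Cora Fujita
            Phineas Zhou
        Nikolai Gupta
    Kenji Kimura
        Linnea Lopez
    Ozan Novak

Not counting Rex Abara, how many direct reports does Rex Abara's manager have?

Rex Abara reports to Eulalia Jones. Eulalia Jones's other direct reports are Gopal Diaz, Kenji Kimura, Ozan Novak — 3 peers.

3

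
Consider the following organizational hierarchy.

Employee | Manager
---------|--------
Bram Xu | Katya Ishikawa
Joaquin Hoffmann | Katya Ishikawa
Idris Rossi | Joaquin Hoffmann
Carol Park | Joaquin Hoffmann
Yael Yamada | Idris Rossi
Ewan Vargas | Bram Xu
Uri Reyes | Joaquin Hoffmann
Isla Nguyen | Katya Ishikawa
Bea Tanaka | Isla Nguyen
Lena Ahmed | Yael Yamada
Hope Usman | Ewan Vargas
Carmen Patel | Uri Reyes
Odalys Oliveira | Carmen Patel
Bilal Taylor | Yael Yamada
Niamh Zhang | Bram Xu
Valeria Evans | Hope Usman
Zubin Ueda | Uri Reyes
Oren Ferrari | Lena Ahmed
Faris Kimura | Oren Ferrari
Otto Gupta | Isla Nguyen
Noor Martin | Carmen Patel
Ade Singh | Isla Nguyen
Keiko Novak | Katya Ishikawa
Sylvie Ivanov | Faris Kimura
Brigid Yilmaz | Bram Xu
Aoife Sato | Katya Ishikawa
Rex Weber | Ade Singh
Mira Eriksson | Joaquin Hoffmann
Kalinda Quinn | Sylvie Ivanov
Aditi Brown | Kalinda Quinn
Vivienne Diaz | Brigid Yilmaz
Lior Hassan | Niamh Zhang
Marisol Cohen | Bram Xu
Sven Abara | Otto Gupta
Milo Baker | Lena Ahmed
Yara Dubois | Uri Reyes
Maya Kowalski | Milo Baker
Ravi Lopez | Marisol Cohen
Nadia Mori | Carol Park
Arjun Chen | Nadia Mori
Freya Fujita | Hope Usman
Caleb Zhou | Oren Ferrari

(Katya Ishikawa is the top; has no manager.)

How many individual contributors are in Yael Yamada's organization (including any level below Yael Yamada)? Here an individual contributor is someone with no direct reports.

4

The people in Yael Yamada's organization with no one reporting to them are Bilal Taylor, Maya Kowalski, Caleb Zhou, Aditi Brown. That is 4.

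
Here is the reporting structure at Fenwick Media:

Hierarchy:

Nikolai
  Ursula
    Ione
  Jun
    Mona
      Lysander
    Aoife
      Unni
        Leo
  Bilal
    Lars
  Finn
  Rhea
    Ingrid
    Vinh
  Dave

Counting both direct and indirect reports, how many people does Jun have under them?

Jun directly manages Mona, Aoife. Under Mona: Lysander (1). Under Aoife: Unni, Leo (2). So Jun's organization is 2 direct reports plus everyone under them: 2 + 3 = 5.

5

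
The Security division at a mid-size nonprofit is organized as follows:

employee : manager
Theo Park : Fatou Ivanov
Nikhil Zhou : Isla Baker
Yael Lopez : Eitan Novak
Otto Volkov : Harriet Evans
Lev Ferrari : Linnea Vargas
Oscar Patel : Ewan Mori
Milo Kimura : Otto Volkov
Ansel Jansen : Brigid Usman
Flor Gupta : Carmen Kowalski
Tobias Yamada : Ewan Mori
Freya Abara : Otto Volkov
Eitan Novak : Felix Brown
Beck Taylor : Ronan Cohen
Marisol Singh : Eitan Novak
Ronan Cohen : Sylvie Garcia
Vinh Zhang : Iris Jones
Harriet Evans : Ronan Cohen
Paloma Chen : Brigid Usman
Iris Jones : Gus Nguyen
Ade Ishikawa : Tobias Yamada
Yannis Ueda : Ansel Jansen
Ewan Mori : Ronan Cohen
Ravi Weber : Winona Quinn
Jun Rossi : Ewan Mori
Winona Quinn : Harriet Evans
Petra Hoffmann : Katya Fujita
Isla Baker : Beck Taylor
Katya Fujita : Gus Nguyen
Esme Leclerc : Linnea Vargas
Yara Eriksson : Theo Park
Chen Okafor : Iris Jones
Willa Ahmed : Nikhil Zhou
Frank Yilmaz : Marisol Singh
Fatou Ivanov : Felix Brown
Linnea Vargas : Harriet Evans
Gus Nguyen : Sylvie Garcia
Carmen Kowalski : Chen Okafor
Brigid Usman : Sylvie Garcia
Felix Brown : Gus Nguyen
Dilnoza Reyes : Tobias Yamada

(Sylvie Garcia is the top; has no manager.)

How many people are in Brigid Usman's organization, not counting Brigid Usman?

3

Brigid Usman directly manages Ansel Jansen, Paloma Chen. Under Ansel Jansen: Yannis Ueda (1). Paloma Chen has no reports. So Brigid Usman's organization is 2 direct reports plus everyone under them: 2 + 1 = 3.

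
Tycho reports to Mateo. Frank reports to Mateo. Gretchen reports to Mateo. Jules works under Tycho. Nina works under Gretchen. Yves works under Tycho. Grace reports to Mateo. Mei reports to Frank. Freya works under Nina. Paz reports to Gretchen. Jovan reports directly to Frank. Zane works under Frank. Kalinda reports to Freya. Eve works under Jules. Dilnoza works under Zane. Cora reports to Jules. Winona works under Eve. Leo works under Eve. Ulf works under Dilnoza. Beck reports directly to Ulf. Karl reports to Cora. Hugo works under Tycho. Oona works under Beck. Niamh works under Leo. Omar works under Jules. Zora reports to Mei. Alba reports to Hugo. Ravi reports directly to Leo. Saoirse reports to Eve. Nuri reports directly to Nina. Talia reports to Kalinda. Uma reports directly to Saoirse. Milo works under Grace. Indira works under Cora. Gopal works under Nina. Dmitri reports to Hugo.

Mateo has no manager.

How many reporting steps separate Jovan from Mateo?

Chain from Jovan up to Mateo: Jovan → Frank → Mateo. That is 2 steps up, so Jovan is 2 levels below Mateo.

2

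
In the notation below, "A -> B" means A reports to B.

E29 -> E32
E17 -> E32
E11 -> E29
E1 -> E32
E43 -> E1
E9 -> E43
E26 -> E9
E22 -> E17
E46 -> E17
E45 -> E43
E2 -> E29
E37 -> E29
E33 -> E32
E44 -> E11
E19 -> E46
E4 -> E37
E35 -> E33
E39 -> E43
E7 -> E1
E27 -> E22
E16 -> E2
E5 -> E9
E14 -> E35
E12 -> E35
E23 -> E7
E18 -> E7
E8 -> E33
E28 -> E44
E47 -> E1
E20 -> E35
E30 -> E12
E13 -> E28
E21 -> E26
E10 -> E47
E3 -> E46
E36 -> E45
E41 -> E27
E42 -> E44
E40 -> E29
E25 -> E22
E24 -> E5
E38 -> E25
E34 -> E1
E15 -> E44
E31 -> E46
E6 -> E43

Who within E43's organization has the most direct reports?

E43

Direct-report counts within E43's organization: E43 has 4; E45 has 1; E9 has 2; E5 has 1; E26 has 1. The largest is 4, held by E43.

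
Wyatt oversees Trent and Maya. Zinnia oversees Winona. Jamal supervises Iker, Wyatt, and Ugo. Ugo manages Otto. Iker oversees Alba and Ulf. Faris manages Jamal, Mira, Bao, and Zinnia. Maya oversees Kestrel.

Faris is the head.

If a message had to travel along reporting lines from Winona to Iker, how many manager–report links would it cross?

Winona is 2 levels below Faris, and Iker is 2 levels below Faris (their lowest common manager). The shortest path runs up from Winona to Faris and back down to Iker: 2 + 2 = 4 links.

4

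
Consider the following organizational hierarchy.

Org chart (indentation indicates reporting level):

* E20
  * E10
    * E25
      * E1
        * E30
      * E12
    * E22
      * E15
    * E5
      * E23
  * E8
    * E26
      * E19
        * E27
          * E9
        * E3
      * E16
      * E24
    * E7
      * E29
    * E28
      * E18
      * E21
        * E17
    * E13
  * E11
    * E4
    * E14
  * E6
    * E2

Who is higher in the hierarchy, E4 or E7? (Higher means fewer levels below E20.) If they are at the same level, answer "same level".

same level

Both E4 and E7 are 2 levels below E20.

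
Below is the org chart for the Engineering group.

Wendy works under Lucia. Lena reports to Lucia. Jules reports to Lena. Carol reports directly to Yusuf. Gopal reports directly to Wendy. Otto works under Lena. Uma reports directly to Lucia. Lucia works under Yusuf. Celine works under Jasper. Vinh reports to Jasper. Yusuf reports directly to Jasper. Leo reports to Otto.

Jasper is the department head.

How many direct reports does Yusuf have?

2

Yusuf directly manages Lucia, Carol. That is 2 direct reports.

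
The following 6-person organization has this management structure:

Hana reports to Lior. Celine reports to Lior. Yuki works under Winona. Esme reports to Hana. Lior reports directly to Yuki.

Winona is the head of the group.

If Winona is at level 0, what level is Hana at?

3

Chain from Hana up to Winona: Hana → Lior → Yuki → Winona. That is 3 steps up, so Hana is 3 levels below Winona.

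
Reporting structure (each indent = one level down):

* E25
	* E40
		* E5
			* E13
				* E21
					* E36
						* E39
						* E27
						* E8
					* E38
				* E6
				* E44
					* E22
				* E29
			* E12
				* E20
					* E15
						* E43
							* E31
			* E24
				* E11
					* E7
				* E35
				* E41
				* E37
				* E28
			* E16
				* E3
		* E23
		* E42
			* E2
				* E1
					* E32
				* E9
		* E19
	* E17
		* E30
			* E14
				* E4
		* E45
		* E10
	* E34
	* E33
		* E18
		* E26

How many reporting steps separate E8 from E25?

Chain from E8 up to E25: E8 → E36 → E21 → E13 → E5 → E40 → E25. That is 6 steps up, so E8 is 6 levels below E25.

6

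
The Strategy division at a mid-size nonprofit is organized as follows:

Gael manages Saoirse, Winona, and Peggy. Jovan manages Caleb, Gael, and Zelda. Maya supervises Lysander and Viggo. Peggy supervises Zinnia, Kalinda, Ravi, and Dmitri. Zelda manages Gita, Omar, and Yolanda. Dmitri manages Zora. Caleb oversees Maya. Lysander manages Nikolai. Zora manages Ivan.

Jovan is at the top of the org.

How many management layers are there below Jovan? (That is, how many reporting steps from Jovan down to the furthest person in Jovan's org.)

5

The longest chain under Jovan runs Jovan → Gael → Peggy → Dmitri → Zora → Ivan, which is 5 levels below Jovan.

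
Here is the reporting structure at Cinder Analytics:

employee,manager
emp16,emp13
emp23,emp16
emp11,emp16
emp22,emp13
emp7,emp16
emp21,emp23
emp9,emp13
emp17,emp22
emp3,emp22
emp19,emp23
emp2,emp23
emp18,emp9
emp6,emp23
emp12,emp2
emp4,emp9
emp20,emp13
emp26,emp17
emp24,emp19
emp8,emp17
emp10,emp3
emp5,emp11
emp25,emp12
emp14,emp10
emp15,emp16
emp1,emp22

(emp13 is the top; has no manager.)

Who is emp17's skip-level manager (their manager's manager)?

emp17 reports to emp22, and emp22 reports to emp13. So emp17's skip-level manager is emp13.

emp13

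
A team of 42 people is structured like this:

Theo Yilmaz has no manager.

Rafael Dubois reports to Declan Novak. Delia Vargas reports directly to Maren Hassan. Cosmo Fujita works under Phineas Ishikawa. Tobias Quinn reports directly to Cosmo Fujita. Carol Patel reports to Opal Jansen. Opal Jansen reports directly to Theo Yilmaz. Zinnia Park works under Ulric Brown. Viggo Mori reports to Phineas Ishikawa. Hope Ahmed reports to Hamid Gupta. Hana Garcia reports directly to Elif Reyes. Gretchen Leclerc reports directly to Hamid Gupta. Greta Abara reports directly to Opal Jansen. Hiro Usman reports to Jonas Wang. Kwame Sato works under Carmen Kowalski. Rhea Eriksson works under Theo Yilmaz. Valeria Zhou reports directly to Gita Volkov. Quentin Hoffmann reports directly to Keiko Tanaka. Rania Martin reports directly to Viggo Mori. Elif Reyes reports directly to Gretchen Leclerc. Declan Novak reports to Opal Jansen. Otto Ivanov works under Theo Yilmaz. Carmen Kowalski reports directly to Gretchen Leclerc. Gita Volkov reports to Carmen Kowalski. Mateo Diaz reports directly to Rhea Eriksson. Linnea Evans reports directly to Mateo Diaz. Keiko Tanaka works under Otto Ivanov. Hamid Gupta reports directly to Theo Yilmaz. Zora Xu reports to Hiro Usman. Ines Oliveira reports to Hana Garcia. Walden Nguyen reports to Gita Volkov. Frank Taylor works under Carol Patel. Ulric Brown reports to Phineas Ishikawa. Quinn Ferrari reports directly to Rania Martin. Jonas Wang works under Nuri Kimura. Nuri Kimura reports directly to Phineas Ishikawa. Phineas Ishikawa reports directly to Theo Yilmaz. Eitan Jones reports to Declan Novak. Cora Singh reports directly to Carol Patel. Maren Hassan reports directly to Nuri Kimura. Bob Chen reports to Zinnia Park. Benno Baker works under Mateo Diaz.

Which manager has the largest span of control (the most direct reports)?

Direct-report counts: Theo Yilmaz has 5; Otto Ivanov has 1; Keiko Tanaka has 1; Opal Jansen has 3; Declan Novak has 2; Carol Patel has 2; Hamid Gupta has 2; Gretchen Leclerc has 2; Carmen Kowalski has 2; Gita Volkov has 2; Elif Reyes has 1; Hana Garcia has 1; Phineas Ishikawa has 4; Cosmo Fujita has 1; Ulric Brown has 1; Zinnia Park has 1; Nuri Kimura has 2; Jonas Wang has 1; Hiro Usman has 1; Maren Hassan has 1; Viggo Mori has 1; Rania Martin has 1; Rhea Eriksson has 1; Mateo Diaz has 2. The largest is 5, held by Theo Yilmaz.

Theo Yilmaz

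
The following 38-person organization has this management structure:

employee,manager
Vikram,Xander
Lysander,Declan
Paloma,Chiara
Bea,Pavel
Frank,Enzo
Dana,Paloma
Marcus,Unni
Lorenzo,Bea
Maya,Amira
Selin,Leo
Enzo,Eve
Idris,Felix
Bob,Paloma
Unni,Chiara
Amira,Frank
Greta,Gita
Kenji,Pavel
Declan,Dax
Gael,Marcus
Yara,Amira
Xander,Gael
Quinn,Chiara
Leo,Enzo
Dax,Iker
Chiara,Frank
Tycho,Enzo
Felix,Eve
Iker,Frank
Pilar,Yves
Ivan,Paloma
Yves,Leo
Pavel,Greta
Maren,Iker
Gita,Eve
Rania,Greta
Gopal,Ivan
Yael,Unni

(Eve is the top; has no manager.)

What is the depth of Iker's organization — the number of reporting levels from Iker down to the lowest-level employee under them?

3

The longest chain under Iker runs Iker → Dax → Declan → Lysander, which is 3 levels below Iker.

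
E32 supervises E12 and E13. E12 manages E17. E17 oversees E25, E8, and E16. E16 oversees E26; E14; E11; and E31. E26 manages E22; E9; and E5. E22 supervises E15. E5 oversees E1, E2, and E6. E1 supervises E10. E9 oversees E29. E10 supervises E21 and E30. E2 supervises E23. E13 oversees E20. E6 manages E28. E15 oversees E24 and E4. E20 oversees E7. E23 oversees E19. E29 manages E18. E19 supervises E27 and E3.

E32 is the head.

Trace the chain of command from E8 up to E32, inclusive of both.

E8 -> E17 -> E12 -> E32

E8 reports to E17. E17 reports to E12. E12 reports to E32. E32 is at the top.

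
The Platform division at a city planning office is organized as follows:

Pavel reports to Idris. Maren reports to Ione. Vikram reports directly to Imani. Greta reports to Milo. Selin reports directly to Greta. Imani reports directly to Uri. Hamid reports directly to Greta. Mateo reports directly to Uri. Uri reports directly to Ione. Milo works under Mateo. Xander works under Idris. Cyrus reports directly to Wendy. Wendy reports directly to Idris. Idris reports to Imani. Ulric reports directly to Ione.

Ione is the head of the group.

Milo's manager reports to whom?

Milo reports to Mateo, and Mateo reports to Uri. So Milo's skip-level manager is Uri.

Uri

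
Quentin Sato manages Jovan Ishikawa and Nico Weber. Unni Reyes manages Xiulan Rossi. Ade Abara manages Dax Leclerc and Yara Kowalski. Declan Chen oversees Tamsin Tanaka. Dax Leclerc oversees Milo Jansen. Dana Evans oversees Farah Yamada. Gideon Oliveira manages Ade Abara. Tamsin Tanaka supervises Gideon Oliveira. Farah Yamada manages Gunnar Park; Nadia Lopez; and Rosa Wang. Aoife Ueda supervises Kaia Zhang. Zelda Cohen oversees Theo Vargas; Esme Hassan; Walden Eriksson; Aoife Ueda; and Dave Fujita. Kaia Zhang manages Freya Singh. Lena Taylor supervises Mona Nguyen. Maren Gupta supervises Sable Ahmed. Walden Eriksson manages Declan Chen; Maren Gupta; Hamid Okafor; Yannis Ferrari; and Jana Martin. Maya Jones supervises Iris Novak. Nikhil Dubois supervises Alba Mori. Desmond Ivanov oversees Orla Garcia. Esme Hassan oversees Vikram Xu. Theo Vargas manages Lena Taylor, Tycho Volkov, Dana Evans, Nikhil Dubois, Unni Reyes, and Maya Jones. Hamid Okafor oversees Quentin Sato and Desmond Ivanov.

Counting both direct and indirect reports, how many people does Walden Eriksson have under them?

Walden Eriksson directly manages Declan Chen, Maren Gupta, Hamid Okafor, Yannis Ferrari, Jana Martin. Under Declan Chen: Tamsin Tanaka, Gideon Oliveira, Ade Abara, Yara Kowalski, Dax Leclerc, Milo Jansen (6). Under Maren Gupta: Sable Ahmed (1). Under Hamid Okafor: Desmond Ivanov, Orla Garcia, Quentin Sato, Jovan Ishikawa, Nico Weber (5). Yannis Ferrari has no reports. Jana Martin has no reports. So Walden Eriksson's organization is 5 direct reports plus everyone under them: 7 + 2 + 6 + 1 + 1 = 17.

17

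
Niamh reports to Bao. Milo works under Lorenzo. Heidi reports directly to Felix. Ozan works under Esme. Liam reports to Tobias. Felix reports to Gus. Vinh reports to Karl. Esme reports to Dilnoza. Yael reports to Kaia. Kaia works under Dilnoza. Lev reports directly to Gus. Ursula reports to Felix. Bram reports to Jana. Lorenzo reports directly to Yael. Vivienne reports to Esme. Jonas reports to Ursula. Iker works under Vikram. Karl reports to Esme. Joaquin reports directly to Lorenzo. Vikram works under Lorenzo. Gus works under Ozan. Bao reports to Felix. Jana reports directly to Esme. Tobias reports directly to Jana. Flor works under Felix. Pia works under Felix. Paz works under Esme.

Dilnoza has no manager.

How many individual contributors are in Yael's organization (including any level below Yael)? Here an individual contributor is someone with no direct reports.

3

The people in Yael's organization with no one reporting to them are Milo, Joaquin, Iker. That is 3.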